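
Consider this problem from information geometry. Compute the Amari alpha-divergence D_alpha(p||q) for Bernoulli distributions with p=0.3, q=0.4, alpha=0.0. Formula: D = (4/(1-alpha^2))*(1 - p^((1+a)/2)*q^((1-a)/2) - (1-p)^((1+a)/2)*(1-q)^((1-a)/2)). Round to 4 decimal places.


Amari alpha-divergence:
D = (4/(1-alpha^2))*(1 - p^((1+a)/2)*q^((1-a)/2) - (1-p)^((1+a)/2)*(1-q)^((1-a)/2)).
alpha = 0.0, p = 0.3, q = 0.4.
e1 = (1+alpha)/2 = 0.5, e2 = (1-alpha)/2 = 0.5.
t1 = p^e1 * q^e2 = 0.3^0.5 * 0.4^0.5 = 0.34641.
t2 = (1-p)^e1 * (1-q)^e2 = 0.7^0.5 * 0.6^0.5 = 0.648074.
4/(1-alpha^2) = 4.0.
D = 4.0*(1 - 0.34641 - 0.648074) = 0.0221

0.0221


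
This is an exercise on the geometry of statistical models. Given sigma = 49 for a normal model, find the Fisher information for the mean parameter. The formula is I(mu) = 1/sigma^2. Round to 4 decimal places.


The Fisher information for the mean of a normal distribution is I(mu) = 1/sigma^2.
sigma = 49, so sigma^2 = 2401.
I(mu) = 1/2401 = 0.0004

0.0004


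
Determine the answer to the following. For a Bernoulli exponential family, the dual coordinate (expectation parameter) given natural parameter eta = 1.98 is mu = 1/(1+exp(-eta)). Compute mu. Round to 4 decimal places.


Dual coordinate (expectation parameter) for Bernoulli:
mu = 1/(1+exp(-eta)).
eta = 1.98.
exp(-eta) = exp(-1.98) = 0.138069.
mu = 1/(1+0.138069) = 0.8787

0.8787


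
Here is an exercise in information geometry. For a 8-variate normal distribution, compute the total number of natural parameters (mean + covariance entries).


Exponential family dimension calculation:
For 8-dim MVN: mean has 8 params, covariance has 8*9/2 = 36 unique entries.
Total dim = 8 + 36 = 44.

44


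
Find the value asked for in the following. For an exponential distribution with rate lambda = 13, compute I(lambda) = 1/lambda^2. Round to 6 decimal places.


Fisher information for exponential: I(lambda) = 1/lambda^2.
lambda = 13, lambda^2 = 169.
I = 1/169 = 0.005917

0.005917


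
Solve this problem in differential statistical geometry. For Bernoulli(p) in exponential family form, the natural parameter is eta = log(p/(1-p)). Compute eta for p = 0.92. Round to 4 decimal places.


Natural parameter for Bernoulli: eta = log(p/(1-p)).
p = 0.92, 1-p = 0.08.
p/(1-p) = 11.5.
eta = log(11.5) = 2.4423

2.4423


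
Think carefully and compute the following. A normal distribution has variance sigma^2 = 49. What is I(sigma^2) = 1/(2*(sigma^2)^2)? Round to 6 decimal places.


Fisher information for variance: I(sigma^2) = 1/(2*sigma^4).
sigma^2 = 49, so sigma^4 = 2401.
I = 1/(2*2401) = 1/4802 = 0.000208

0.000208


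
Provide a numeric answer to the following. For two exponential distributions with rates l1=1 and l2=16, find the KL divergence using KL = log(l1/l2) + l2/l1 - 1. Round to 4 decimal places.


KL divergence for exponential family:
KL = log(l1/l2) + l2/l1 - 1.
log(1/16) = -2.772589.
16/1 = 16.0.
KL = -2.772589 + 16.0 - 1 = 12.2274

12.2274


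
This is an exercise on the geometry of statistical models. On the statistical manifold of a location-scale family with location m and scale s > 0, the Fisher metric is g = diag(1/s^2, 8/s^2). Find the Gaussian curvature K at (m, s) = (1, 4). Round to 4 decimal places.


The metric has the form g = (A dm^2 + B ds^2)/s^2 with A = 1, B = 8.
Substitute u = sqrt(A/B)*m: g = B*(du^2 + ds^2)/s^2, i.e. B times the
Poincare upper half-plane metric, which has constant Gaussian curvature -1.
Scaling a 2D metric by a constant c divides the Gaussian curvature by c,
so K = -1/B = -1/(8) = -0.1250 everywhere (the point (m, s) = (1, 4) is irrelevant:
the curvature is constant).
The requested Gaussian curvature is K = -0.1250.

-0.1250


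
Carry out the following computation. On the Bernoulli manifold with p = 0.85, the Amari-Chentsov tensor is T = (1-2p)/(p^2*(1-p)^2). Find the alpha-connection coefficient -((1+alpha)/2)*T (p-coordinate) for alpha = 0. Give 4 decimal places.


Skewness (Amari-Chentsov) tensor: T = (1-2p)/(p^2*(1-p)^2).
p = 0.85, 1-2p = -0.7, p^2 = 0.7225, (1-p)^2 = 0.0225.
T = -0.7/(0.7225 * 0.0225) = -43.060361.
In the p-coordinate, Gamma^(alpha) = Gamma^(0) - (alpha/2)*T with Gamma^(0) = (1/2)*g'(p) = -T/2,
so Gamma^(alpha) = -((1+alpha)/2)*T.
alpha = 0, -(1+alpha)/2 = -0.5.
Gamma = -0.5 * -43.060361 = 21.5302

21.5302


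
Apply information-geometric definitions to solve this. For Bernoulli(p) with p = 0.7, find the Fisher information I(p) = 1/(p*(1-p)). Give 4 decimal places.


For Bernoulli(p), Fisher information is I(p) = 1/(p*(1-p)).
p = 0.7, 1-p = 0.3.
p*(1-p) = 0.21.
I(p) = 1/0.21 = 4.7619

4.7619


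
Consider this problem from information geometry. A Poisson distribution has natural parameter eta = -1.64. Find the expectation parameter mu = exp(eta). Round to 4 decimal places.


Expectation parameter for Poisson exponential family:
mu = exp(eta).
eta = -1.64.
mu = exp(-1.64) = 0.1940

0.1940


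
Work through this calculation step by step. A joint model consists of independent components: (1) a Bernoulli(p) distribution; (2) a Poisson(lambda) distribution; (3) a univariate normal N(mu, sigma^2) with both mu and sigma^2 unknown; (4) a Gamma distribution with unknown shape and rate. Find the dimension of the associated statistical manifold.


The dimension of a statistical manifold equals the number of free
(independent) real parameters of the model. For a product of independent
blocks the parameter counts add.
- Bernoulli (p): 1.
- Poisson (lambda): 1.
- normal (mu, sigma^2): 2.
- Gamma (shape, rate): 2.
Total = 1 + 1 + 2 + 2 = 6.
Dimension = 6

6


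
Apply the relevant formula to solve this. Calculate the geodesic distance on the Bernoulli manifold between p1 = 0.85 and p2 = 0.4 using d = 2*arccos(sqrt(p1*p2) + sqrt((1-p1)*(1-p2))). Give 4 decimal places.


Geodesic distance on Bernoulli manifold:
d(p1,p2) = 2*arccos(sqrt(p1*p2) + sqrt((1-p1)*(1-p2))).
sqrt(p1*p2) = sqrt(0.85*0.4) = 0.583095.
sqrt((1-p1)*(1-p2)) = sqrt(0.15*0.6) = 0.3.
arg = 0.583095 + 0.3 = 0.883095.
d = 2*arccos(0.883095) = 0.9768

0.9768


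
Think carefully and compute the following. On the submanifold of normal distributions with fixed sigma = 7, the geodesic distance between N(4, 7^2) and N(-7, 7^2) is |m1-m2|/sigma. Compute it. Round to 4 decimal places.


On the fixed-variance normal subfamily, geodesic distance = |m1-m2|/sigma.
|4 - -7| = 11.
sigma = 7.
d = 11/7 = 1.5714

1.5714


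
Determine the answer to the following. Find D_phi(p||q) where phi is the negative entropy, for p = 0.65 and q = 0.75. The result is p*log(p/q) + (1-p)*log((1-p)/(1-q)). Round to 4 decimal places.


Bregman divergence with negative entropy generator:
D = p*log(p/q) + (1-p)*log((1-p)/(1-q)).
p = 0.65, q = 0.75.
p*log(p/q) = 0.65*log(0.65/0.75) = -0.093016.
(1-p)*log((1-p)/(1-q)) = 0.35*log(0.35/0.25) = 0.117765.
D = -0.093016 + 0.117765 = 0.0247

0.0247


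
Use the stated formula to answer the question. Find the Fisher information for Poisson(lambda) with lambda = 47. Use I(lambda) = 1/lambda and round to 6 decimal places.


Fisher information for Poisson: I(lambda) = 1/lambda.
lambda = 47.
I(lambda) = 1/47 = 0.021277

0.021277


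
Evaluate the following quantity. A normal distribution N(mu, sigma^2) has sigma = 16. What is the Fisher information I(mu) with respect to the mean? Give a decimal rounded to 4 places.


The Fisher information for the mean of a normal distribution is I(mu) = 1/sigma^2.
sigma = 16, so sigma^2 = 256.
I(mu) = 1/256 = 0.0039

0.0039


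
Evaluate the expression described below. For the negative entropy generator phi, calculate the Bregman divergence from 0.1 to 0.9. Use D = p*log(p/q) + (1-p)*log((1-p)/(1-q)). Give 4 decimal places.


Bregman divergence with negative entropy generator:
D = p*log(p/q) + (1-p)*log((1-p)/(1-q)).
p = 0.1, q = 0.9.
p*log(p/q) = 0.1*log(0.1/0.9) = -0.219722.
(1-p)*log((1-p)/(1-q)) = 0.9*log(0.9/0.1) = 1.977502.
D = -0.219722 + 1.977502 = 1.7578

1.7578


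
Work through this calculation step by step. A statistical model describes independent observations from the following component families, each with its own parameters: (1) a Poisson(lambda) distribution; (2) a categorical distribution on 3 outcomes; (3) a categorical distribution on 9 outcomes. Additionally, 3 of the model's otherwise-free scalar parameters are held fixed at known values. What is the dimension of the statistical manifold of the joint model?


The dimension of a statistical manifold equals the number of free
(independent) real parameters of the model. For a product of independent
blocks the parameter counts add.
- Poisson (lambda): 1.
- categorical on 3 outcomes (probabilities sum to 1): 3-1 = 2.
- categorical on 9 outcomes (probabilities sum to 1): 9-1 = 8.
Total = 1 + 2 + 8 = 11.
3 parameter(s) fixed at known values: 11 - 3 = 8.
Dimension = 8

8


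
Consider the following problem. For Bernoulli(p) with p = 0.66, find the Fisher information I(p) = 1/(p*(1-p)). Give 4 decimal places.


For Bernoulli(p), Fisher information is I(p) = 1/(p*(1-p)).
p = 0.66, 1-p = 0.34.
p*(1-p) = 0.2244.
I(p) = 1/0.2244 = 4.4563

4.4563


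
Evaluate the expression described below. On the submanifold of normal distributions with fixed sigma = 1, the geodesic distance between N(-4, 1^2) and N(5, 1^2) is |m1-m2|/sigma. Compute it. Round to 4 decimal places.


On the fixed-variance normal subfamily, geodesic distance = |m1-m2|/sigma.
|-4 - 5| = 9.
sigma = 1.
d = 9/1 = 9.0000

9.0000


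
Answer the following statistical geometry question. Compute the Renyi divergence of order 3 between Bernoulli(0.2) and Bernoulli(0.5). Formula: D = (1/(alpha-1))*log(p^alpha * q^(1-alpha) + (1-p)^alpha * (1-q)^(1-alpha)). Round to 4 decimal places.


Renyi divergence of order alpha between Bernoulli distributions:
D = (1/(alpha-1))*log(p^alpha * q^(1-alpha) + (1-p)^alpha * (1-q)^(1-alpha)).
alpha = 3, p = 0.2, q = 0.5.
p^alpha * q^(1-alpha) = 0.2^3 * 0.5^-2 = 0.032.
(1-p)^alpha * (1-q)^(1-alpha) = 0.8^3 * 0.5^-2 = 2.048.
sum = 0.032 + 2.048 = 2.08.
D = (1/2)*log(2.08) = 0.3662

0.3662


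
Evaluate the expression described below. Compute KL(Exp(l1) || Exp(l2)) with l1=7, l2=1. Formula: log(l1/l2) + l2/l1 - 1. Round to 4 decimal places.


KL divergence for exponential family:
KL = log(l1/l2) + l2/l1 - 1.
log(7/1) = 1.94591.
1/7 = 0.142857.
KL = 1.94591 + 0.142857 - 1 = 1.0888

1.0888


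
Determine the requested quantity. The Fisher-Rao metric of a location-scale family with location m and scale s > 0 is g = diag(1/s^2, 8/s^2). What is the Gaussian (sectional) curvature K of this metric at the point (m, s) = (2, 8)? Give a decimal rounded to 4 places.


The metric has the form g = (A dm^2 + B ds^2)/s^2 with A = 1, B = 8.
Substitute u = sqrt(A/B)*m: g = B*(du^2 + ds^2)/s^2, i.e. B times the
Poincare upper half-plane metric, which has constant Gaussian curvature -1.
Scaling a 2D metric by a constant c divides the Gaussian curvature by c,
so K = -1/B = -1/(8) = -0.1250 everywhere (the point (m, s) = (2, 8) is irrelevant:
the curvature is constant).
The requested Gaussian curvature is K = -0.1250.

-0.1250


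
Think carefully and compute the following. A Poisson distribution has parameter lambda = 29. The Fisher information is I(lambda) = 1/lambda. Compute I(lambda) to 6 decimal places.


Fisher information for Poisson: I(lambda) = 1/lambda.
lambda = 29.
I(lambda) = 1/29 = 0.034483

0.034483


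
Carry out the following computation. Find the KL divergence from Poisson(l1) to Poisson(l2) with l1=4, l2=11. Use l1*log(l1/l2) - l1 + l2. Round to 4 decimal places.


KL divergence for Poisson:
KL = l1*log(l1/l2) - l1 + l2.
l1 = 4, l2 = 11.
log(4/11) = -1.011601.
l1*log(l1/l2) = 4 * -1.011601 = -4.046404.
KL = -4.046404 - 4 + 11 = 2.9536

2.9536


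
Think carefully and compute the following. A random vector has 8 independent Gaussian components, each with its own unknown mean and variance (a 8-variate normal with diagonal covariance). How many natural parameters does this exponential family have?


Exponential family dimension calculation:
Each univariate normal has two natural parameters (mu/sigma^2 and -1/(2 sigma^2)).
With 8 independent components, dim = 2 * 8 = 16.

16


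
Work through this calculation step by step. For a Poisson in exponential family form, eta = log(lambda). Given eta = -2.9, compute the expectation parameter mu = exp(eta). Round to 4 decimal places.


Expectation parameter for Poisson exponential family:
mu = exp(eta).
eta = -2.9.
mu = exp(-2.9) = 0.0550

0.0550


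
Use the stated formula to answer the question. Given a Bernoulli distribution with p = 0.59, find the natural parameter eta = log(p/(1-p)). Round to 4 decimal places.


Natural parameter for Bernoulli: eta = log(p/(1-p)).
p = 0.59, 1-p = 0.41.
p/(1-p) = 1.439024.
eta = log(1.439024) = 0.3640

0.3640


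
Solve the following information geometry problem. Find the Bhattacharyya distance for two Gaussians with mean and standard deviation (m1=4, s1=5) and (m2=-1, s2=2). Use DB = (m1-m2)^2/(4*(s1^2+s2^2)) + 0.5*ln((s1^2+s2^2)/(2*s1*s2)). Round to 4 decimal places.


Bhattacharyya distance between two Gaussians:
DB = (m1-m2)^2/(4*(s1^2+s2^2)) + (1/2)*ln((s1^2+s2^2)/(2*s1*s2)).
(m1-m2)^2 = (5)^2 = 25.
s1^2+s2^2 = 25 + 4 = 29.
term1 = 25/116 = 0.215517.
term2 = 0.5*ln(29/20.0) = 0.185782.
DB = 0.215517 + 0.185782 = 0.4013

0.4013


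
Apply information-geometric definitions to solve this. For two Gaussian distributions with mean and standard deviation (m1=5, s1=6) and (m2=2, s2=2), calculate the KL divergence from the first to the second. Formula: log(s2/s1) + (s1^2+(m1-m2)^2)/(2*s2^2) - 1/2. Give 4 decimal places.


KL divergence between normal distributions:
KL = log(s2/s1) + (s1^2 + (m1-m2)^2)/(2*s2^2) - 1/2.
log(2/6) = -1.098612.
(6^2 + (5-2)^2)/(2*2^2) = (36 + 9)/8 = 5.625.
KL = -1.098612 + 5.625 - 0.5 = 4.0264

4.0264


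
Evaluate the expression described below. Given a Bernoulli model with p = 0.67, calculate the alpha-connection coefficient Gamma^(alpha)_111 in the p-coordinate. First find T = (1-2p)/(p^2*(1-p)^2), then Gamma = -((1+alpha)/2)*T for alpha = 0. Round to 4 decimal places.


Skewness (Amari-Chentsov) tensor: T = (1-2p)/(p^2*(1-p)^2).
p = 0.67, 1-2p = -0.34, p^2 = 0.4489, (1-p)^2 = 0.1089.
T = -0.34/(0.4489 * 0.1089) = -6.955069.
In the p-coordinate, Gamma^(alpha) = Gamma^(0) - (alpha/2)*T with Gamma^(0) = (1/2)*g'(p) = -T/2,
so Gamma^(alpha) = -((1+alpha)/2)*T.
alpha = 0, -(1+alpha)/2 = -0.5.
Gamma = -0.5 * -6.955069 = 3.4775

3.4775


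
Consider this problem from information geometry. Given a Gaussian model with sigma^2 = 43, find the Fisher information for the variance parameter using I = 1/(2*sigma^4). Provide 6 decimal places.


Fisher information for variance: I(sigma^2) = 1/(2*sigma^4).
sigma^2 = 43, so sigma^4 = 1849.
I = 1/(2*1849) = 1/3698 = 0.000270

0.000270


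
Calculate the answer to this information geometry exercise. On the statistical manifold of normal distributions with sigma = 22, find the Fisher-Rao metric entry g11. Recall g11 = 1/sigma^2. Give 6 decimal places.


For the 2-parameter normal family, the Fisher metric has:
  g11 = 1/sigma^2, g22 = 2/sigma^2.
sigma = 22, sigma^2 = 484.
g11 = 0.002066

0.002066


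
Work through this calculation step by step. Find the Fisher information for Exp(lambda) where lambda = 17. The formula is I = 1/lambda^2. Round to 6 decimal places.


Fisher information for exponential: I(lambda) = 1/lambda^2.
lambda = 17, lambda^2 = 289.
I = 1/289 = 0.003460

0.003460


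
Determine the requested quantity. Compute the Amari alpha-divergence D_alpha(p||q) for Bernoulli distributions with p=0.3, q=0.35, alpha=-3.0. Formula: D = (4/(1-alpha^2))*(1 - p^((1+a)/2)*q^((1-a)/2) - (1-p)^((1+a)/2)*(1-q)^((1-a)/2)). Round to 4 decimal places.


Amari alpha-divergence:
D = (4/(1-alpha^2))*(1 - p^((1+a)/2)*q^((1-a)/2) - (1-p)^((1+a)/2)*(1-q)^((1-a)/2)).
alpha = -3.0, p = 0.3, q = 0.35.
e1 = (1+alpha)/2 = -1.0, e2 = (1-alpha)/2 = 2.0.
t1 = p^e1 * q^e2 = 0.3^-1.0 * 0.35^2.0 = 0.408333.
t2 = (1-p)^e1 * (1-q)^e2 = 0.7^-1.0 * 0.65^2.0 = 0.603571.
4/(1-alpha^2) = -0.5.
D = -0.5*(1 - 0.408333 - 0.603571) = 0.0060

0.0060


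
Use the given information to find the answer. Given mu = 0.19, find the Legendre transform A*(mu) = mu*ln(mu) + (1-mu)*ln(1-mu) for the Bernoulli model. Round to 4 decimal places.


Legendre transform for Bernoulli:
A*(mu) = mu*log(mu) + (1-mu)*log(1-mu).
mu = 0.19, 1-mu = 0.81.
mu*log(mu) = 0.19*log(0.19) = -0.315539.
(1-mu)*log(1-mu) = 0.81*log(0.81) = -0.170684.
A* = -0.315539 + -0.170684 = -0.4862

-0.4862


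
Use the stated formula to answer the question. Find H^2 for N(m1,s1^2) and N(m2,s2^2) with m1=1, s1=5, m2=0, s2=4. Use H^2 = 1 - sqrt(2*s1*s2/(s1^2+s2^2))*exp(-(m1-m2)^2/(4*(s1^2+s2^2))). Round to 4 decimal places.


Squared Hellinger distance for Gaussians:
H^2 = 1 - sqrt(2*s1*s2/(s1^2+s2^2)) * exp(-(m1-m2)^2/(4*(s1^2+s2^2))).
s1^2 = 25, s2^2 = 16, s1^2+s2^2 = 41.
sqrt(2*5*4/(41)) = 0.98773.
(m1-m2)^2 = (1)^2 = 1.
exp(-1/(4*41)) = exp(-0.006098) = 0.993921.
H^2 = 1 - 0.98773*0.993921 = 0.0183

0.0183


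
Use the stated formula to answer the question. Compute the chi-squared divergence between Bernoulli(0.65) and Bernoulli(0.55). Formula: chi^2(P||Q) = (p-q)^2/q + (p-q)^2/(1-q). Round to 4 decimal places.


Chi-squared divergence between Bernoulli distributions:
chi^2 = (p-q)^2/q + (p-q)^2/(1-q).
p = 0.65, q = 0.55, p-q = 0.1.
(p-q)^2 = 0.01.
term1 = 0.01/0.55 = 0.018182.
term2 = 0.01/0.45 = 0.022222.
chi^2 = 0.018182 + 0.022222 = 0.0404

0.0404


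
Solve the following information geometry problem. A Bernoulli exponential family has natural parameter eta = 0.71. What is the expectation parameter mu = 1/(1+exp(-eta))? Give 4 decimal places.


Dual coordinate (expectation parameter) for Bernoulli:
mu = 1/(1+exp(-eta)).
eta = 0.71.
exp(-eta) = exp(-0.71) = 0.491644.
mu = 1/(1+0.491644) = 0.6704

0.6704


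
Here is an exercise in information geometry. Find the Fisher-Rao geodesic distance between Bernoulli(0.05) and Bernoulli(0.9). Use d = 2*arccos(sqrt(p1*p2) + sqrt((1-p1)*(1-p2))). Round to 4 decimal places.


Geodesic distance on Bernoulli manifold:
d(p1,p2) = 2*arccos(sqrt(p1*p2) + sqrt((1-p1)*(1-p2))).
sqrt(p1*p2) = sqrt(0.05*0.9) = 0.212132.
sqrt((1-p1)*(1-p2)) = sqrt(0.95*0.1) = 0.308221.
arg = 0.212132 + 0.308221 = 0.520353.
d = 2*arccos(0.520353) = 2.0471

2.0471


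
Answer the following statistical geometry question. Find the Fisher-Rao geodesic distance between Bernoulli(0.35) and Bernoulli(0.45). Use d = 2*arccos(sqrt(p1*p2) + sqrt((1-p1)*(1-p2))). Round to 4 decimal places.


Geodesic distance on Bernoulli manifold:
d(p1,p2) = 2*arccos(sqrt(p1*p2) + sqrt((1-p1)*(1-p2))).
sqrt(p1*p2) = sqrt(0.35*0.45) = 0.396863.
sqrt((1-p1)*(1-p2)) = sqrt(0.65*0.55) = 0.597913.
arg = 0.396863 + 0.597913 = 0.994776.
d = 2*arccos(0.994776) = 0.2045

0.2045


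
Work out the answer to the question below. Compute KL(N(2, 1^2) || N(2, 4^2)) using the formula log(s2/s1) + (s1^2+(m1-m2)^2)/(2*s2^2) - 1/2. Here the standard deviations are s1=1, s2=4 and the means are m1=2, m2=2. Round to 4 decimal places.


KL divergence between normal distributions:
KL = log(s2/s1) + (s1^2 + (m1-m2)^2)/(2*s2^2) - 1/2.
log(4/1) = 1.386294.
(1^2 + (2-2)^2)/(2*4^2) = (1 + 0)/32 = 0.03125.
KL = 1.386294 + 0.03125 - 0.5 = 0.9175

0.9175


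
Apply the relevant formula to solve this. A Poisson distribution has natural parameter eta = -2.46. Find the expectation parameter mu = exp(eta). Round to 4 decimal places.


Expectation parameter for Poisson exponential family:
mu = exp(eta).
eta = -2.46.
mu = exp(-2.46) = 0.0854

0.0854


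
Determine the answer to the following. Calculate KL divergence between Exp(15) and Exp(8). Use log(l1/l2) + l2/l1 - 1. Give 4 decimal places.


KL divergence for exponential family:
KL = log(l1/l2) + l2/l1 - 1.
log(15/8) = 0.628609.
8/15 = 0.533333.
KL = 0.628609 + 0.533333 - 1 = 0.1619

0.1619


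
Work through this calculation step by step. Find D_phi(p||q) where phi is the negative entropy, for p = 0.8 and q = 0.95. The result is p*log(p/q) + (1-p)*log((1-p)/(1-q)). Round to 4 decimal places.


Bregman divergence with negative entropy generator:
D = p*log(p/q) + (1-p)*log((1-p)/(1-q)).
p = 0.8, q = 0.95.
p*log(p/q) = 0.8*log(0.8/0.95) = -0.13748.
(1-p)*log((1-p)/(1-q)) = 0.2*log(0.2/0.05) = 0.277259.
D = -0.13748 + 0.277259 = 0.1398

0.1398


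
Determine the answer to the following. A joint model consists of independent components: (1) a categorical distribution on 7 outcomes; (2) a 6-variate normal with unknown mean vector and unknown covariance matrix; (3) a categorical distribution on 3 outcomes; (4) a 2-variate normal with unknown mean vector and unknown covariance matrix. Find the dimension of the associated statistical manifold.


The dimension of a statistical manifold equals the number of free
(independent) real parameters of the model. For a product of independent
blocks the parameter counts add.
- categorical on 7 outcomes (probabilities sum to 1): 7-1 = 6.
- 6-variate normal: 6 (mean) + 6*7/2 = 21 (symmetric covariance) = 27.
- categorical on 3 outcomes (probabilities sum to 1): 3-1 = 2.
- 2-variate normal: 2 (mean) + 2*3/2 = 3 (symmetric covariance) = 5.
Total = 6 + 27 + 2 + 5 = 40.
Dimension = 40

40


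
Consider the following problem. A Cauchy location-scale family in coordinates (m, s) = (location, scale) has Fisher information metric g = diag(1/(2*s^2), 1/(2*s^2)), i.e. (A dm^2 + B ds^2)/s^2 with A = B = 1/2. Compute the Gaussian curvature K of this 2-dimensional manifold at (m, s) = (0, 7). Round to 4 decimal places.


The metric has the form g = (A dm^2 + B ds^2)/s^2 with A = 1/2, B = 1/2.
Substitute u = sqrt(A/B)*m: g = B*(du^2 + ds^2)/s^2, i.e. B times the
Poincare upper half-plane metric, which has constant Gaussian curvature -1.
Scaling a 2D metric by a constant c divides the Gaussian curvature by c,
so K = -1/B = -1/(1/2) = -2.0000 everywhere (the point (m, s) = (0, 7) is irrelevant:
the curvature is constant).
The requested Gaussian curvature is K = -2.0000.

-2.0000


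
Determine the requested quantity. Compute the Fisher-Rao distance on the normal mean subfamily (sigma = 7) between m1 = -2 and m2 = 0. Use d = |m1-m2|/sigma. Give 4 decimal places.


On the fixed-variance normal subfamily, geodesic distance = |m1-m2|/sigma.
|-2 - 0| = 2.
sigma = 7.
d = 2/7 = 0.2857

0.2857


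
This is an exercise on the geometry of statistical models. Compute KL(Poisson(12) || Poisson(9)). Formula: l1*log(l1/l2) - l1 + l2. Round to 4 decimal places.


KL divergence for Poisson:
KL = l1*log(l1/l2) - l1 + l2.
l1 = 12, l2 = 9.
log(12/9) = 0.287682.
l1*log(l1/l2) = 12 * 0.287682 = 3.452185.
KL = 3.452185 - 12 + 9 = 0.4522

0.4522


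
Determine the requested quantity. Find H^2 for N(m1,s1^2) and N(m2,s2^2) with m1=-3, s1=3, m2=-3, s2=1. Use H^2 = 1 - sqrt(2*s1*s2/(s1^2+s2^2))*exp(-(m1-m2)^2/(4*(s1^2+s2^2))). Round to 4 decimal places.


Squared Hellinger distance for Gaussians:
H^2 = 1 - sqrt(2*s1*s2/(s1^2+s2^2)) * exp(-(m1-m2)^2/(4*(s1^2+s2^2))).
s1^2 = 9, s2^2 = 1, s1^2+s2^2 = 10.
sqrt(2*3*1/(10)) = 0.774597.
(m1-m2)^2 = (0)^2 = 0.
exp(-0/(4*10)) = exp(0.0) = 1.0.
H^2 = 1 - 0.774597*1.0 = 0.2254

0.2254


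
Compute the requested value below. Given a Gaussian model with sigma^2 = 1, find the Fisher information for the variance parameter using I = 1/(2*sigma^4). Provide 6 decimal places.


Fisher information for variance: I(sigma^2) = 1/(2*sigma^4).
sigma^2 = 1, so sigma^4 = 1.
I = 1/(2*1) = 1/2 = 0.500000

0.500000


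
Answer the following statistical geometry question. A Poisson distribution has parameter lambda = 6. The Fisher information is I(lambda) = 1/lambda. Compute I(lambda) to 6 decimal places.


Fisher information for Poisson: I(lambda) = 1/lambda.
lambda = 6.
I(lambda) = 1/6 = 0.166667

0.166667


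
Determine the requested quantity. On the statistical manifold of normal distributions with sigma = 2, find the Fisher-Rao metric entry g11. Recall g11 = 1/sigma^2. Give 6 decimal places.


For the 2-parameter normal family, the Fisher metric has:
  g11 = 1/sigma^2, g22 = 2/sigma^2.
sigma = 2, sigma^2 = 4.
g11 = 0.250000

0.250000


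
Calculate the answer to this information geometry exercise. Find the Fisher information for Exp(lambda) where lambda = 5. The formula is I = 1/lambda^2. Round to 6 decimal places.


Fisher information for exponential: I(lambda) = 1/lambda^2.
lambda = 5, lambda^2 = 25.
I = 1/25 = 0.040000

0.040000


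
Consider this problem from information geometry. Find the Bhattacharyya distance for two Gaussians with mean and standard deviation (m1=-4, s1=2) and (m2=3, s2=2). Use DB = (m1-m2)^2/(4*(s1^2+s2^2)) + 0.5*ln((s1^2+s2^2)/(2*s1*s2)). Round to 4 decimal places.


Bhattacharyya distance between two Gaussians:
DB = (m1-m2)^2/(4*(s1^2+s2^2)) + (1/2)*ln((s1^2+s2^2)/(2*s1*s2)).
(m1-m2)^2 = (-7)^2 = 49.
s1^2+s2^2 = 4 + 4 = 8.
term1 = 49/32 = 1.53125.
term2 = 0.5*ln(8/8.0) = 0.0.
DB = 1.53125 + 0.0 = 1.5313

1.5313


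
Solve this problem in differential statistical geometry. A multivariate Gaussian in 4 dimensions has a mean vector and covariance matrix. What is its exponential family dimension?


Exponential family dimension calculation:
For 4-dim MVN: mean has 4 params, covariance has 4*5/2 = 10 unique entries.
Total dim = 4 + 10 = 14.

14


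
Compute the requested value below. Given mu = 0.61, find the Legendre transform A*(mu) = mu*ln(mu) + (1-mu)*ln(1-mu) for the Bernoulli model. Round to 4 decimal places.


Legendre transform for Bernoulli:
A*(mu) = mu*log(mu) + (1-mu)*log(1-mu).
mu = 0.61, 1-mu = 0.39.
mu*log(mu) = 0.61*log(0.61) = -0.301521.
(1-mu)*log(1-mu) = 0.39*log(0.39) = -0.367227.
A* = -0.301521 + -0.367227 = -0.6687

-0.6687


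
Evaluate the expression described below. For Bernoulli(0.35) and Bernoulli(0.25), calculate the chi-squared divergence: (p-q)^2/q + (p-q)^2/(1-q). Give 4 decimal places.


Chi-squared divergence between Bernoulli distributions:
chi^2 = (p-q)^2/q + (p-q)^2/(1-q).
p = 0.35, q = 0.25, p-q = 0.1.
(p-q)^2 = 0.01.
term1 = 0.01/0.25 = 0.04.
term2 = 0.01/0.75 = 0.013333.
chi^2 = 0.04 + 0.013333 = 0.0533

0.0533


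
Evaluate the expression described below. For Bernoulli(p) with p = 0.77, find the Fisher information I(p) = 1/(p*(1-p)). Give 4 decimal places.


For Bernoulli(p), Fisher information is I(p) = 1/(p*(1-p)).
p = 0.77, 1-p = 0.23.
p*(1-p) = 0.1771.
I(p) = 1/0.1771 = 5.6465

5.6465


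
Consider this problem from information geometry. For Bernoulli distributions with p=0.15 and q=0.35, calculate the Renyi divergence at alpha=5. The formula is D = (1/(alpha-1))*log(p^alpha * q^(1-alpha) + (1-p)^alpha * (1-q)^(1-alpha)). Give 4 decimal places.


Renyi divergence of order alpha between Bernoulli distributions:
D = (1/(alpha-1))*log(p^alpha * q^(1-alpha) + (1-p)^alpha * (1-q)^(1-alpha)).
alpha = 5, p = 0.15, q = 0.35.
p^alpha * q^(1-alpha) = 0.15^5 * 0.35^-4 = 0.00506.
(1-p)^alpha * (1-q)^(1-alpha) = 0.85^5 * 0.65^-4 = 2.485657.
sum = 0.00506 + 2.485657 = 2.490717.
D = (1/4)*log(2.490717) = 0.2281

0.2281


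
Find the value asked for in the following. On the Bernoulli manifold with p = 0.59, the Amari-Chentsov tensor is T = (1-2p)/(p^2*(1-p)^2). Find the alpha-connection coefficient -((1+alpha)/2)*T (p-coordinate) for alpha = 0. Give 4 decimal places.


Skewness (Amari-Chentsov) tensor: T = (1-2p)/(p^2*(1-p)^2).
p = 0.59, 1-2p = -0.18, p^2 = 0.3481, (1-p)^2 = 0.1681.
T = -0.18/(0.3481 * 0.1681) = -3.076102.
In the p-coordinate, Gamma^(alpha) = Gamma^(0) - (alpha/2)*T with Gamma^(0) = (1/2)*g'(p) = -T/2,
so Gamma^(alpha) = -((1+alpha)/2)*T.
alpha = 0, -(1+alpha)/2 = -0.5.
Gamma = -0.5 * -3.076102 = 1.5381

1.5381


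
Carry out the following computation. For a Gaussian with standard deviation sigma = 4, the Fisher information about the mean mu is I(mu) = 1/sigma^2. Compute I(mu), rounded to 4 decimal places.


The Fisher information for the mean of a normal distribution is I(mu) = 1/sigma^2.
sigma = 4, so sigma^2 = 16.
I(mu) = 1/16 = 0.0625

0.0625


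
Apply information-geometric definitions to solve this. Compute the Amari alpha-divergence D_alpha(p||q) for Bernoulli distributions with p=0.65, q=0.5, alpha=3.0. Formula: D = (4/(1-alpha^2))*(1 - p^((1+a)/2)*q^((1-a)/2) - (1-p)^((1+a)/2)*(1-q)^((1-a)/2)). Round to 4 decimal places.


Amari alpha-divergence:
D = (4/(1-alpha^2))*(1 - p^((1+a)/2)*q^((1-a)/2) - (1-p)^((1+a)/2)*(1-q)^((1-a)/2)).
alpha = 3.0, p = 0.65, q = 0.5.
e1 = (1+alpha)/2 = 2.0, e2 = (1-alpha)/2 = -1.0.
t1 = p^e1 * q^e2 = 0.65^2.0 * 0.5^-1.0 = 0.845.
t2 = (1-p)^e1 * (1-q)^e2 = 0.35^2.0 * 0.5^-1.0 = 0.245.
4/(1-alpha^2) = -0.5.
D = -0.5*(1 - 0.845 - 0.245) = 0.0450

0.0450


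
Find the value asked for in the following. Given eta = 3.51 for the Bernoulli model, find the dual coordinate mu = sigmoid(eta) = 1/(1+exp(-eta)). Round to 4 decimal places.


Dual coordinate (expectation parameter) for Bernoulli:
mu = 1/(1+exp(-eta)).
eta = 3.51.
exp(-eta) = exp(-3.51) = 0.029897.
mu = 1/(1+0.029897) = 0.9710

0.9710


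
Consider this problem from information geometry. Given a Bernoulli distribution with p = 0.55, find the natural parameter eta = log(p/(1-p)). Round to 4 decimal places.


Natural parameter for Bernoulli: eta = log(p/(1-p)).
p = 0.55, 1-p = 0.45.
p/(1-p) = 1.222222.
eta = log(1.222222) = 0.2007

0.2007


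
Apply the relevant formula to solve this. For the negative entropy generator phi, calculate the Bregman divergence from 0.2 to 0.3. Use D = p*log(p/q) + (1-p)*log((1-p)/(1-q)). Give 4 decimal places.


Bregman divergence with negative entropy generator:
D = p*log(p/q) + (1-p)*log((1-p)/(1-q)).
p = 0.2, q = 0.3.
p*log(p/q) = 0.2*log(0.2/0.3) = -0.081093.
(1-p)*log((1-p)/(1-q)) = 0.8*log(0.8/0.7) = 0.106825.
D = -0.081093 + 0.106825 = 0.0257

0.0257


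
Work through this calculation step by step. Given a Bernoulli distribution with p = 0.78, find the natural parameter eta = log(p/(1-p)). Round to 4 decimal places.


Natural parameter for Bernoulli: eta = log(p/(1-p)).
p = 0.78, 1-p = 0.22.
p/(1-p) = 3.545455.
eta = log(3.545455) = 1.2657

1.2657


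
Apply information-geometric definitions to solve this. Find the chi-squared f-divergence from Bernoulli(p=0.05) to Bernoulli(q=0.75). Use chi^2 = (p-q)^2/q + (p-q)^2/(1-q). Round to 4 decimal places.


Chi-squared divergence between Bernoulli distributions:
chi^2 = (p-q)^2/q + (p-q)^2/(1-q).
p = 0.05, q = 0.75, p-q = -0.7.
(p-q)^2 = 0.49.
term1 = 0.49/0.75 = 0.653333.
term2 = 0.49/0.25 = 1.96.
chi^2 = 0.653333 + 1.96 = 2.6133

2.6133


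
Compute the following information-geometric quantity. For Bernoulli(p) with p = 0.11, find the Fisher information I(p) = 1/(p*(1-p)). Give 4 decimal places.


For Bernoulli(p), Fisher information is I(p) = 1/(p*(1-p)).
p = 0.11, 1-p = 0.89.
p*(1-p) = 0.0979.
I(p) = 1/0.0979 = 10.2145

10.2145


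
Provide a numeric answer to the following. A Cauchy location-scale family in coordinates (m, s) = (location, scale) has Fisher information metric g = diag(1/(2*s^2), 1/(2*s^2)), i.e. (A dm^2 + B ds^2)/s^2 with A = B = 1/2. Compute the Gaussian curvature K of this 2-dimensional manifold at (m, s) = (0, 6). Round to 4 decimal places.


The metric has the form g = (A dm^2 + B ds^2)/s^2 with A = 1/2, B = 1/2.
Substitute u = sqrt(A/B)*m: g = B*(du^2 + ds^2)/s^2, i.e. B times the
Poincare upper half-plane metric, which has constant Gaussian curvature -1.
Scaling a 2D metric by a constant c divides the Gaussian curvature by c,
so K = -1/B = -1/(1/2) = -2.0000 everywhere (the point (m, s) = (0, 6) is irrelevant:
the curvature is constant).
The requested Gaussian curvature is K = -2.0000.

-2.0000


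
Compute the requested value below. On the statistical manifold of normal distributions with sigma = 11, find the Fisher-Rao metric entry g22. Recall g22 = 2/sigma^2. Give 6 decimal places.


For the 2-parameter normal family, the Fisher metric has:
  g11 = 1/sigma^2, g22 = 2/sigma^2.
sigma = 11, sigma^2 = 121.
g22 = 0.016529

0.016529


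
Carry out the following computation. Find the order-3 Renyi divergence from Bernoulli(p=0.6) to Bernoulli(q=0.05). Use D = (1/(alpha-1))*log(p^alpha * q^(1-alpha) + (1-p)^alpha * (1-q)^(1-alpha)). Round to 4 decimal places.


Renyi divergence of order alpha between Bernoulli distributions:
D = (1/(alpha-1))*log(p^alpha * q^(1-alpha) + (1-p)^alpha * (1-q)^(1-alpha)).
alpha = 3, p = 0.6, q = 0.05.
p^alpha * q^(1-alpha) = 0.6^3 * 0.05^-2 = 86.4.
(1-p)^alpha * (1-q)^(1-alpha) = 0.4^3 * 0.95^-2 = 0.070914.
sum = 86.4 + 0.070914 = 86.470914.
D = (1/2)*log(86.470914) = 2.2299

2.2299


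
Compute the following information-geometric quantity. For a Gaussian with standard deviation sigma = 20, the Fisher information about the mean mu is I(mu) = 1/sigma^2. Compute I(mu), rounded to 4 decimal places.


The Fisher information for the mean of a normal distribution is I(mu) = 1/sigma^2.
sigma = 20, so sigma^2 = 400.
I(mu) = 1/400 = 0.0025

0.0025


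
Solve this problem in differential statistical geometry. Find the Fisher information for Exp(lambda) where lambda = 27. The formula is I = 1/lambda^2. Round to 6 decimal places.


Fisher information for exponential: I(lambda) = 1/lambda^2.
lambda = 27, lambda^2 = 729.
I = 1/729 = 0.001372

0.001372


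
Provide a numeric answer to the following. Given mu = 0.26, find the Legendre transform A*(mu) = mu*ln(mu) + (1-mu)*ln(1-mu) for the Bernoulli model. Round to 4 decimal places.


Legendre transform for Bernoulli:
A*(mu) = mu*log(mu) + (1-mu)*log(1-mu).
mu = 0.26, 1-mu = 0.74.
mu*log(mu) = 0.26*log(0.26) = -0.350239.
(1-mu)*log(1-mu) = 0.74*log(0.74) = -0.222818.
A* = -0.350239 + -0.222818 = -0.5731

-0.5731


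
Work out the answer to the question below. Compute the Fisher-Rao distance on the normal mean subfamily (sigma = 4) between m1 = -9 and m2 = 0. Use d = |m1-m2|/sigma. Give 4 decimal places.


On the fixed-variance normal subfamily, geodesic distance = |m1-m2|/sigma.
|-9 - 0| = 9.
sigma = 4.
d = 9/4 = 2.2500

2.2500


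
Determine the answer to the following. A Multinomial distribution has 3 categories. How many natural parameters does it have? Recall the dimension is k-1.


Exponential family dimension calculation:
For Multinomial with k=3 categories, dim = k-1 = 2.

2


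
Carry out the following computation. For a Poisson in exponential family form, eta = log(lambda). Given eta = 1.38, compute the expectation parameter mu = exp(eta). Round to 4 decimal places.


Expectation parameter for Poisson exponential family:
mu = exp(eta).
eta = 1.38.
mu = exp(1.38) = 3.9749

3.9749


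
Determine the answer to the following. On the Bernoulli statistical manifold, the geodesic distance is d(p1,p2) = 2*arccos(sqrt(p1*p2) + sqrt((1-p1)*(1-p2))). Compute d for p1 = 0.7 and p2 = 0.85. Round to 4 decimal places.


Geodesic distance on Bernoulli manifold:
d(p1,p2) = 2*arccos(sqrt(p1*p2) + sqrt((1-p1)*(1-p2))).
sqrt(p1*p2) = sqrt(0.7*0.85) = 0.771362.
sqrt((1-p1)*(1-p2)) = sqrt(0.3*0.15) = 0.212132.
arg = 0.771362 + 0.212132 = 0.983494.
d = 2*arccos(0.983494) = 0.3639

0.3639


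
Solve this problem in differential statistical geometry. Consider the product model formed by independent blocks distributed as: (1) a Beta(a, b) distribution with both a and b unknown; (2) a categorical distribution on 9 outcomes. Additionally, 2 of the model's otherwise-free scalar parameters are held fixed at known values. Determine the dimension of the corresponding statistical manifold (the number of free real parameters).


The dimension of a statistical manifold equals the number of free
(independent) real parameters of the model. For a product of independent
blocks the parameter counts add.
- Beta (a, b): 2.
- categorical on 9 outcomes (probabilities sum to 1): 9-1 = 8.
Total = 2 + 8 = 10.
2 parameter(s) fixed at known values: 10 - 2 = 8.
Dimension = 8

8


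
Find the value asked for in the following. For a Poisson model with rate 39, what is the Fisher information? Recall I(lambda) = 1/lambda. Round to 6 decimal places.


Fisher information for Poisson: I(lambda) = 1/lambda.
lambda = 39.
I(lambda) = 1/39 = 0.025641

0.025641


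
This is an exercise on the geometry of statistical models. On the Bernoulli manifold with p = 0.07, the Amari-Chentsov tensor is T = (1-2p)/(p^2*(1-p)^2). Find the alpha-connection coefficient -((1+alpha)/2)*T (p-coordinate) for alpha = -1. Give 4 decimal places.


Skewness (Amari-Chentsov) tensor: T = (1-2p)/(p^2*(1-p)^2).
p = 0.07, 1-2p = 0.86, p^2 = 0.0049, (1-p)^2 = 0.8649.
T = 0.86/(0.0049 * 0.8649) = 202.92543.
In the p-coordinate, Gamma^(alpha) = Gamma^(0) - (alpha/2)*T with Gamma^(0) = (1/2)*g'(p) = -T/2,
so Gamma^(alpha) = -((1+alpha)/2)*T.
alpha = -1, -(1+alpha)/2 = 0.0.
Gamma = 0.0 * 202.92543 = 0.0000

0.0000


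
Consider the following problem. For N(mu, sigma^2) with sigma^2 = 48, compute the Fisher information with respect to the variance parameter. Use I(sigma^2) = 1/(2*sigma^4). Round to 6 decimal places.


Fisher information for variance: I(sigma^2) = 1/(2*sigma^4).
sigma^2 = 48, so sigma^4 = 2304.
I = 1/(2*2304) = 1/4608 = 0.000217

0.000217


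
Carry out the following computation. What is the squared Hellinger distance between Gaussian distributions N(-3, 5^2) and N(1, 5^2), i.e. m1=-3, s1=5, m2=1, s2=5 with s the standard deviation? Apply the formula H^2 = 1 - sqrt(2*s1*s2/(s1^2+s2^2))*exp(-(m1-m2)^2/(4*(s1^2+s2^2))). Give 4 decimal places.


Squared Hellinger distance for Gaussians:
H^2 = 1 - sqrt(2*s1*s2/(s1^2+s2^2)) * exp(-(m1-m2)^2/(4*(s1^2+s2^2))).
s1^2 = 25, s2^2 = 25, s1^2+s2^2 = 50.
sqrt(2*5*5/(50)) = 1.0.
(m1-m2)^2 = (-4)^2 = 16.
exp(-16/(4*50)) = exp(-0.08) = 0.923116.
H^2 = 1 - 1.0*0.923116 = 0.0769

0.0769


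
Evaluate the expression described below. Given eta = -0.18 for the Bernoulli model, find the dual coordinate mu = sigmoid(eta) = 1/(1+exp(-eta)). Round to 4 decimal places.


Dual coordinate (expectation parameter) for Bernoulli:
mu = 1/(1+exp(-eta)).
eta = -0.18.
exp(-eta) = exp(0.18) = 1.197217.
mu = 1/(1+1.197217) = 0.4551

0.4551


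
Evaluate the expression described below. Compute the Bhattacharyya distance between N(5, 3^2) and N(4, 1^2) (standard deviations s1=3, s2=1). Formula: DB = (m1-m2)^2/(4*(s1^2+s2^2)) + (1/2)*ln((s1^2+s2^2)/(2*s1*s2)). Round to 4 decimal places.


Bhattacharyya distance between two Gaussians:
DB = (m1-m2)^2/(4*(s1^2+s2^2)) + (1/2)*ln((s1^2+s2^2)/(2*s1*s2)).
(m1-m2)^2 = (1)^2 = 1.
s1^2+s2^2 = 9 + 1 = 10.
term1 = 1/40 = 0.025.
term2 = 0.5*ln(10/6.0) = 0.255413.
DB = 0.025 + 0.255413 = 0.2804

0.2804


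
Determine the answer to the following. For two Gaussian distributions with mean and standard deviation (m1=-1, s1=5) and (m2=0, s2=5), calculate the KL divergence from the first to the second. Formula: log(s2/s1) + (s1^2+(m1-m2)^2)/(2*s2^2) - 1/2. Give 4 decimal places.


KL divergence between normal distributions:
KL = log(s2/s1) + (s1^2 + (m1-m2)^2)/(2*s2^2) - 1/2.
log(5/5) = 0.0.
(5^2 + (-1-0)^2)/(2*5^2) = (25 + 1)/50 = 0.52.
KL = 0.0 + 0.52 - 0.5 = 0.0200

0.0200


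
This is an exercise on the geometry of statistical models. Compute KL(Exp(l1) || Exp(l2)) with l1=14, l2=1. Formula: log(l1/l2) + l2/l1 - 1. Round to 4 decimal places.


KL divergence for exponential family:
KL = log(l1/l2) + l2/l1 - 1.
log(14/1) = 2.639057.
1/14 = 0.071429.
KL = 2.639057 + 0.071429 - 1 = 1.7105

1.7105


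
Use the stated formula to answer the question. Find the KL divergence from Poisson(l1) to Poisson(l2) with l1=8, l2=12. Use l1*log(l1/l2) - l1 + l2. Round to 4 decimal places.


KL divergence for Poisson:
KL = l1*log(l1/l2) - l1 + l2.
l1 = 8, l2 = 12.
log(8/12) = -0.405465.
l1*log(l1/l2) = 8 * -0.405465 = -3.243721.
KL = -3.243721 - 8 + 12 = 0.7563

0.7563


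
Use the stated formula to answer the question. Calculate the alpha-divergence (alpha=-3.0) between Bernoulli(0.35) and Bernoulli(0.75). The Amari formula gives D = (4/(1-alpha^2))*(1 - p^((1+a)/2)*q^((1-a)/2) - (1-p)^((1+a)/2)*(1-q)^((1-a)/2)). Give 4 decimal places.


Amari alpha-divergence:
D = (4/(1-alpha^2))*(1 - p^((1+a)/2)*q^((1-a)/2) - (1-p)^((1+a)/2)*(1-q)^((1-a)/2)).
alpha = -3.0, p = 0.35, q = 0.75.
e1 = (1+alpha)/2 = -1.0, e2 = (1-alpha)/2 = 2.0.
t1 = p^e1 * q^e2 = 0.35^-1.0 * 0.75^2.0 = 1.607143.
t2 = (1-p)^e1 * (1-q)^e2 = 0.65^-1.0 * 0.25^2.0 = 0.096154.
4/(1-alpha^2) = -0.5.
D = -0.5*(1 - 1.607143 - 0.096154) = 0.3516

0.3516
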